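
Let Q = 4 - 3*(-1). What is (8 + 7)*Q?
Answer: 105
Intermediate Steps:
Q = 7 (Q = 4 + 3 = 7)
(8 + 7)*Q = (8 + 7)*7 = 15*7 = 105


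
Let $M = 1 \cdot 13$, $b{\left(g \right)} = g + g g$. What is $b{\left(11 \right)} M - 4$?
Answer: $1712$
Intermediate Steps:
$b{\left(g \right)} = g + g^{2}$
$M = 13$
$b{\left(11 \right)} M - 4 = 11 \left(1 + 11\right) 13 - 4 = 11 \cdot 12 \cdot 13 - 4 = 132 \cdot 13 - 4 = 1716 - 4 = 1712$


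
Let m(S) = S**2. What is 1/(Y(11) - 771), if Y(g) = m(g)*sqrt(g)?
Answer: -771/433390 - 121*sqrt(11)/433390 ≈ -0.0027050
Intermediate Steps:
Y(g) = g**(5/2) (Y(g) = g**2*sqrt(g) = g**(5/2))
1/(Y(11) - 771) = 1/(11**(5/2) - 771) = 1/(121*sqrt(11) - 771) = 1/(-771 + 121*sqrt(11))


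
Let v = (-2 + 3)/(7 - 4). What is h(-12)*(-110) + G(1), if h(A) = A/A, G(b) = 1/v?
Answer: -107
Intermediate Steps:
v = ⅓ (v = 1/3 = 1*(⅓) = ⅓ ≈ 0.33333)
G(b) = 3 (G(b) = 1/(⅓) = 3)
h(A) = 1
h(-12)*(-110) + G(1) = 1*(-110) + 3 = -110 + 3 = -107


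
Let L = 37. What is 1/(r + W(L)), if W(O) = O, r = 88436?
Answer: 1/88473 ≈ 1.1303e-5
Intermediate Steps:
1/(r + W(L)) = 1/(88436 + 37) = 1/88473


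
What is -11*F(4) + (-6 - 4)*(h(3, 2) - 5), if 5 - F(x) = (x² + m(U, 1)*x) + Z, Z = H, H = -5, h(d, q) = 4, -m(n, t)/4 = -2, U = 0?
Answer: 428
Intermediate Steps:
m(n, t) = 8 (m(n, t) = -4*(-2) = 8)
Z = -5
F(x) = 10 - x² - 8*x (F(x) = 5 - ((x² + 8*x) - 5) = 5 - (-5 + x² + 8*x) = 5 + (5 - x² - 8*x) = 10 - x² - 8*x)
-11*F(4) + (-6 - 4)*(h(3, 2) - 5) = -11*(10 - 1*4² - 8*4) + (-6 - 4)*(4 - 5) = -11*(10 - 1*16 - 32) - 10*(-1) = -11*(10 - 16 - 32) + 10 = -11*(-38) + 10 = 418 + 10 = 428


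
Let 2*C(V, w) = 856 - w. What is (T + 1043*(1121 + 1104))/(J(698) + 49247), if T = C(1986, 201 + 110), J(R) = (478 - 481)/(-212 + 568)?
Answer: 826257310/17531929 ≈ 47.129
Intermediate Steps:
C(V, w) = 428 - w/2 (C(V, w) = (856 - w)/2 = 428 - w/2)
J(R) = -3/356
T = 545/2 (T = 428 - (201 + 110)/2 = 428 - ½*311 = 428 - 311/2 = 545/2 ≈ 272.50)
(T + 1043*(1121 + 1104))/(J(698) + 49247) = (545/2 + 1043*(1121 + 1104))/(-3/356 + 49247) = (545/2 + 1043*2225)/(17531929/356) = (545/2 + 2320675)*(356/17531929) = (4641895/2)*(356/17531929) = 826257310/17531929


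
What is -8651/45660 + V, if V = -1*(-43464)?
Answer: 1984557589/45660 ≈ 43464.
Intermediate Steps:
V = 43464
-8651/45660 + V = -8651/45660 + 43464 = 1984557589/45660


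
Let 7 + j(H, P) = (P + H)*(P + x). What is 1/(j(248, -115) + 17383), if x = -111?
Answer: -1/12682 ≈ -7.8852e-5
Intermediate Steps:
j(H, P) = -7 + (-111 + P)*(H + P) (j(H, P) = -7 + (P + H)*(P - 111) = -7 + (H + P)*(-111 + P) = -7 + (-111 + P)*(H + P))
1/(j(248, -115) + 17383) = 1/((-7 + (-115)² - 111*248 - 111*(-115) + 248*(-115)) + 17383) = 1/((-7 + 13225 - 27528 + 12765 - 28520) + 17383) = 1/(-30065 + 17383) = 1/(-12682) = -1/12682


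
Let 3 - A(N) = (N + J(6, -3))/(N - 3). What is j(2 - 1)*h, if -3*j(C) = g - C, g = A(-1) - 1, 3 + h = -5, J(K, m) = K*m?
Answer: -10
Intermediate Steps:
A(N) = 3 - (-18 + N)/(-3 + N) (A(N) = 3 - (N + 6*(-3))/(N - 3) = 3 - (N - 18)/(-3 + N) = 3 - (-18 + N)/(-3 + N))
h = -8 (h = -3 - 5 = -8)
g = -11/4 (g = (9 + 2*(-1))/(-3 - 1) - 1 = (9 - 2)/(-4) - 1 = -1/4*7 - 1 = -7/4 - 1 = -11/4 ≈ -2.7500)
j(C) = 11/12 + C/3 (j(C) = -(-11/4 - C)/3 = 11/12 + C/3)
j(2 - 1)*h = (11/12 + (2 - 1)/3)*(-8) = (11/12 + (1/3)*1)*(-8) = (11/12 + 1/3)*(-8) = (5/4)*(-8) = -10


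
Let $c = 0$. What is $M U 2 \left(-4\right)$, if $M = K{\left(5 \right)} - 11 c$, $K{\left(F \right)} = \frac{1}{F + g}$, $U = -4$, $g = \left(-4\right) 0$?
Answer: $\frac{32}{5} \approx 6.4$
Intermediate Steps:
$g = 0$
$K{\left(F \right)} = \frac{1}{F}$ ($K{\left(F \right)} = \frac{1}{F + 0} = \frac{1}{F}$)
$M = \frac{1}{5}$ ($M = \frac{1}{5} - 0 = \frac{1}{5} + 0 = \frac{1}{5} \approx 0.2$)
$M U 2 \left(-4\right) = \frac{\left(-4\right) 2 \left(-4\right)}{5} = \frac{\left(-8\right) \left(-4\right)}{5} = \frac{1}{5} \cdot 32 = \frac{32}{5}$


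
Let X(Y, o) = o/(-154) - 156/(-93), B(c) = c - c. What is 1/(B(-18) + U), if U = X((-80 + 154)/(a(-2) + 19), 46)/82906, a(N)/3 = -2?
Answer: 197896622/3291 ≈ 60133.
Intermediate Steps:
a(N) = -6 (a(N) = 3*(-2) = -6)
B(c) = 0
X(Y, o) = 52/31 - o/154 (X(Y, o) = o*(-1/154) - 156*(-1/93) = -o/154 + 52/31 = 52/31 - o/154)
U = 3291/197896622 (U = (52/31 - 1/154*46)/82906 = (52/31 - 23/77)*(1/82906) = (3291/2387)*(1/82906) = 3291/197896622 ≈ 1.6630e-5)
1/(B(-18) + U) = 1/(0 + 3291/197896622) = 1/(3291/197896622) = 197896622/3291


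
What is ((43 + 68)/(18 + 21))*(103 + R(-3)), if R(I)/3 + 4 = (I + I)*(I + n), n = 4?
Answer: 2701/13 ≈ 207.77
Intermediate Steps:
R(I) = -12 + 6*I*(4 + I) (R(I) = -12 + 3*((I + I)*(I + 4)) = -12 + 3*((2*I)*(4 + I)) = -12 + 3*(2*I*(4 + I)) = -12 + 6*I*(4 + I))
((43 + 68)/(18 + 21))*(103 + R(-3)) = ((43 + 68)/(18 + 21))*(103 + (-12 + 6*(-3)**2 + 24*(-3))) = (111/39)*(103 + (-12 + 6*9 - 72)) = (111*(1/39))*(103 + (-12 + 54 - 72)) = 37*(103 - 30)/13 = (37/13)*73 = 2701/13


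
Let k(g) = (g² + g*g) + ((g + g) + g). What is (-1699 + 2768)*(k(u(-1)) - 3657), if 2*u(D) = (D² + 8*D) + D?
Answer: -3887953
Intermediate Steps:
u(D) = D²/2 + 9*D/2 (u(D) = ((D² + 8*D) + D)/2 = (D² + 9*D)/2 = D²/2 + 9*D/2)
k(g) = 2*g² + 3*g (k(g) = (g² + g²) + (2*g + g) = 2*g² + 3*g)
(-1699 + 2768)*(k(u(-1)) - 3657) = (-1699 + 2768)*(((½)*(-1)*(9 - 1))*(3 + 2*((½)*(-1)*(9 - 1))) - 3657) = 1069*(((½)*(-1)*8)*(3 + 2*((½)*(-1)*8)) - 3657) = 1069*(-4*(3 + 2*(-4)) - 3657) = 1069*(-4*(3 - 8) - 3657) = 1069*(-4*(-5) - 3657) = 1069*(20 - 3657) = 1069*(-3637) = -3887953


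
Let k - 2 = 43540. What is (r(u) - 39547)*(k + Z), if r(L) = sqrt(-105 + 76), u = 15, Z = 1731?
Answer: -1790411331 + 45273*I*sqrt(29) ≈ -1.7904e+9 + 2.438e+5*I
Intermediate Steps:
k = 43542 (k = 2 + 43540 = 43542)
r(L) = I*sqrt(29) (r(L) = sqrt(-29) = I*sqrt(29))
(r(u) - 39547)*(k + Z) = (I*sqrt(29) - 39547)*(43542 + 1731) = (-39547 + I*sqrt(29))*45273 = -1790411331 + 45273*I*sqrt(29)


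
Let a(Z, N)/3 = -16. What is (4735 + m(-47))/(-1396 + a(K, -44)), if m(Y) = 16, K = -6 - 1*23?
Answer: -4751/1444 ≈ -3.2902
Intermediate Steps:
K = -29 (K = -6 - 23 = -29)
a(Z, N) = -48 (a(Z, N) = 3*(-16) = -48)
(4735 + m(-47))/(-1396 + a(K, -44)) = (4735 + 16)/(-1396 - 48) = 4751/(-1444) = 4751*(-1/1444) = -4751/1444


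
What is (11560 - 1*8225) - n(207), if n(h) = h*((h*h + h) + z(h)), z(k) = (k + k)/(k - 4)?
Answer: -1808664869/203 ≈ -8.9097e+6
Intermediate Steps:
z(k) = 2*k/(-4 + k) (z(k) = (2*k)/(-4 + k) = 2*k/(-4 + k))
n(h) = h*(h + h² + 2*h/(-4 + h)) (n(h) = h*((h*h + h) + 2*h/(-4 + h)) = h*((h² + h) + 2*h/(-4 + h)) = h*((h + h²) + 2*h/(-4 + h)) = h*(h + h² + 2*h/(-4 + h)))
(11560 - 1*8225) - n(207) = (11560 - 1*8225) - 207²*(2 + (1 + 207)*(-4 + 207))/(-4 + 207) = (11560 - 8225) - 42849*(2 + 208*203)/203 = 3335 - 42849*(2 + 42224)/203 = 3335 - 42849*42226/203 = 3335 - 1*1809341874/203 = 3335 - 1809341874/203 = -1808664869/203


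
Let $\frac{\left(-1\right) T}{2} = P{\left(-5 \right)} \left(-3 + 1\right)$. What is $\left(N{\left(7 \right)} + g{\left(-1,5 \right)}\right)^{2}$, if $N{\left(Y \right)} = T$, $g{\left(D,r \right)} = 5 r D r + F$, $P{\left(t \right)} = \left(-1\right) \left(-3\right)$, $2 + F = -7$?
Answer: $14884$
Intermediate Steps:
$F = -9$ ($F = -2 - 7 = -9$)
$P{\left(t \right)} = 3$
$g{\left(D,r \right)} = -9 + 5 D r^{2}$ ($g{\left(D,r \right)} = 5 r D r - 9 = 5 D r r - 9 = 5 D r^{2} - 9 = -9 + 5 D r^{2}$)
$T = 12$ ($T = - 2 \cdot 3 \left(-3 + 1\right) = - 2 \cdot 3 \left(-2\right) = \left(-2\right) \left(-6\right) = 12$)
$N{\left(Y \right)} = 12$
$\left(N{\left(7 \right)} + g{\left(-1,5 \right)}\right)^{2} = \left(12 + \left(-9 + 5 \left(-1\right) 5^{2}\right)\right)^{2} = \left(12 + \left(-9 + 5 \left(-1\right) 25\right)\right)^{2} = \left(12 - 134\right)^{2} = \left(-122\right)^{2} = 14884$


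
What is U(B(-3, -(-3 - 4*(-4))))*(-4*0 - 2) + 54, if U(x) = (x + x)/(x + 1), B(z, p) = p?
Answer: 149/3 ≈ 49.667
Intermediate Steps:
U(x) = 2*x/(1 + x) (U(x) = (2*x)/(1 + x) = 2*x/(1 + x))
U(B(-3, -(-3 - 4*(-4))))*(-4*0 - 2) + 54 = (2*(-(-3 - 4*(-4)))/(1 - (-3 - 4*(-4))))*(-4*0 - 2) + 54 = (2*(-(-3 + 16))/(1 - (-3 + 16)))*(0 - 2) + 54 = (2*(-1*13)/(1 - 1*13))*(-2) + 54 = (2*(-13)/(1 - 13))*(-2) + 54 = (2*(-13)/(-12))*(-2) + 54 = (2*(-13)*(-1/12))*(-2) + 54 = (13/6)*(-2) + 54 = -13/3 + 54 = 149/3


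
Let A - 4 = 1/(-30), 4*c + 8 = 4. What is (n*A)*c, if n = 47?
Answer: -5593/30 ≈ -186.43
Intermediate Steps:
c = -1 (c = -2 + (¼)*4 = -2 + 1 = -1)
A = 119/30 (A = 4 + 1/(-30) = 4 + 1*(-1/30) = 4 - 1/30 = 119/30 ≈ 3.9667)
(n*A)*c = (47*(119/30))*(-1) = (5593/30)*(-1) = -5593/30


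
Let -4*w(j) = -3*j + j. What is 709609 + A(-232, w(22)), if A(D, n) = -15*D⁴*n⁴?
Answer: -636229700164631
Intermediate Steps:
w(j) = j/2 (w(j) = -(-3*j + j)/4 = -(-1)*j/2 = j/2)
A(D, n) = -15*D⁴*n⁴
709609 + A(-232, w(22)) = 709609 - 15*(-232)⁴*((½)*22)⁴ = 709609 - 15*2897022976*11⁴ = 709609 - 15*2897022976*14641 = 709609 - 636229700874240 = -636229700164631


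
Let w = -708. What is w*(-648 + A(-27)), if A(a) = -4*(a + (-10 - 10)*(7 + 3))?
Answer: -184080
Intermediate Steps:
A(a) = 800 - 4*a (A(a) = -4*(a - 20*10) = -4*(a - 200) = -4*(-200 + a) = 800 - 4*a)
w*(-648 + A(-27)) = -708*(-648 + (800 - 4*(-27))) = -708*(-648 + (800 + 108)) = -708*(-648 + 908) = -708*260 = -184080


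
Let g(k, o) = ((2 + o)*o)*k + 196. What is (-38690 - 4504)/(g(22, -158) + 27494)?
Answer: -7199/94991 ≈ -0.075786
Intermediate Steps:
g(k, o) = 196 + k*o*(2 + o) (g(k, o) = (o*(2 + o))*k + 196 = k*o*(2 + o) + 196 = 196 + k*o*(2 + o))
(-38690 - 4504)/(g(22, -158) + 27494) = (-38690 - 4504)/((196 + 22*(-158)**2 + 2*22*(-158)) + 27494) = -43194/((196 + 22*24964 - 6952) + 27494) = -43194/((196 + 549208 - 6952) + 27494) = -43194/(542452 + 27494) = -43194/569946 = -43194*1/569946 = -7199/94991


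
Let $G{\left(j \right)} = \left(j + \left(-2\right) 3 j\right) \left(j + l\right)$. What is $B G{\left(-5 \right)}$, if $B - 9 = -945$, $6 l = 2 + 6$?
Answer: $85800$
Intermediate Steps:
$l = \frac{4}{3}$ ($l = \frac{2 + 6}{6} = \frac{1}{6} \cdot 8 = \frac{4}{3} \approx 1.3333$)
$G{\left(j \right)} = - 5 j \left(\frac{4}{3} + j\right)$ ($G{\left(j \right)} = \left(j + \left(-2\right) 3 j\right) \left(j + \frac{4}{3}\right) = \left(j - 6 j\right) \left(\frac{4}{3} + j\right) = - 5 j \left(\frac{4}{3} + j\right)$)
$B = -936$ ($B = 9 - 945 = -936$)
$B G{\left(-5 \right)} = - 936 \left(\left(- \frac{5}{3}\right) \left(-5\right) \left(4 + 3 \left(-5\right)\right)\right) = - 936 \left(\left(- \frac{5}{3}\right) \left(-5\right) \left(4 - 15\right)\right) = - 936 \left(\left(- \frac{5}{3}\right) \left(-5\right) \left(-11\right)\right) = \left(-936\right) \left(- \frac{275}{3}\right) = 85800$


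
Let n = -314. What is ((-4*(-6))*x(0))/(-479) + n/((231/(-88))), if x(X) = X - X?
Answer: 2512/21 ≈ 119.62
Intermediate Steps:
x(X) = 0
((-4*(-6))*x(0))/(-479) + n/((231/(-88))) = (-4*(-6)*0)/(-479) - 314/(231/(-88)) = (24*0)*(-1/479) - 314/(231*(-1/88)) = 0*(-1/479) - 314/(-21/8) = 0 - 314*(-8/21) = 0 + 2512/21 = 2512/21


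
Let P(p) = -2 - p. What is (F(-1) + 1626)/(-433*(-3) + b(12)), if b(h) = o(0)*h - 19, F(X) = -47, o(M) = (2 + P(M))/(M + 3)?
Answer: 1579/1280 ≈ 1.2336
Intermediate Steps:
o(M) = -M/(3 + M) (o(M) = (2 + (-2 - M))/(M + 3) = (-M)/(3 + M) = -M/(3 + M))
b(h) = -19 (b(h) = (-1*0/(3 + 0))*h - 19 = (-1*0/3)*h - 19 = (-1*0*⅓)*h - 19 = 0*h - 19 = 0 - 19 = -19)
(F(-1) + 1626)/(-433*(-3) + b(12)) = (-47 + 1626)/(-433*(-3) - 19) = 1579/(1299 - 19) = 1579/1280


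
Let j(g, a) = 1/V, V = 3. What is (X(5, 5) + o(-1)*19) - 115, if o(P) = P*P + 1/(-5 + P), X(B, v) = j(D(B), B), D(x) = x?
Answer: -593/6 ≈ -98.833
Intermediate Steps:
j(g, a) = 1/3
X(B, v) = 1/3
o(P) = P**2 + 1/(-5 + P)
(X(5, 5) + o(-1)*19) - 115 = (1/3 + ((1 + (-1)**3 - 5*(-1)**2)/(-5 - 1))*19) - 115 = (1/3 + ((1 - 1 - 5*1)/(-6))*19) - 115 = (1/3 - (1 - 1 - 5)/6*19) - 115 = (1/3 - 1/6*(-5)*19) - 115 = (1/3 + (5/6)*19) - 115 = (1/3 + 95/6) - 115 = 97/6 - 115 = -593/6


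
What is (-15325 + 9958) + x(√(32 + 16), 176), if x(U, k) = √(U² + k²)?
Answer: -5367 + 4*√1939 ≈ -5190.9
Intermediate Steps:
(-15325 + 9958) + x(√(32 + 16), 176) = (-15325 + 9958) + √((√(32 + 16))² + 176²) = -5367 + √((√48)² + 30976) = -5367 + √((4*√3)² + 30976) = -5367 + √(48 + 30976) = -5367 + √31024 = -5367 + 4*√1939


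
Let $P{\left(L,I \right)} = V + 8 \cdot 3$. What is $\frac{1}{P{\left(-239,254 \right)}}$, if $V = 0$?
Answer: $\frac{1}{24} \approx 0.041667$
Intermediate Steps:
$P{\left(L,I \right)} = 24$ ($P{\left(L,I \right)} = 0 + 8 \cdot 3 = 0 + 24 = 24$)
$\frac{1}{P{\left(-239,254 \right)}} = \frac{1}{24}$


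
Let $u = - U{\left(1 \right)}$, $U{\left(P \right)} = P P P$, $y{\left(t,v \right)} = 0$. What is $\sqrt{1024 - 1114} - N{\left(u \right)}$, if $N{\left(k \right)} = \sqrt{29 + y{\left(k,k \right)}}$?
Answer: $- \sqrt{29} + 3 i \sqrt{10} \approx -5.3852 + 9.4868 i$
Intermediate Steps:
$U{\left(P \right)} = P^{3}$ ($U{\left(P \right)} = P^{2} P = P^{3}$)
$u = -1$ ($u = - 1^{3} = \left(-1\right) 1 = -1$)
$N{\left(k \right)} = \sqrt{29}$ ($N{\left(k \right)} = \sqrt{29 + 0} = \sqrt{29}$)
$\sqrt{1024 - 1114} - N{\left(u \right)} = \sqrt{1024 - 1114} - \sqrt{29} = \sqrt{-90} - \sqrt{29} = 3 i \sqrt{10} - \sqrt{29} = - \sqrt{29} + 3 i \sqrt{10}$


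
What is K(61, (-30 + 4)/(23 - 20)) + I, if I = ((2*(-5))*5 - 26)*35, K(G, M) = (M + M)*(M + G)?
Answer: -32104/9 ≈ -3567.1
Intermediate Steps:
K(G, M) = 2*M*(G + M) (K(G, M) = (2*M)*(G + M) = 2*M*(G + M))
I = -2660 (I = (-10*5 - 26)*35 = (-50 - 26)*35 = -76*35 = -2660)
K(61, (-30 + 4)/(23 - 20)) + I = 2*((-30 + 4)/(23 - 20))*(61 + (-30 + 4)/(23 - 20)) - 2660 = 2*(-26/3)*(61 - 26/3) - 2660 = 2*(-26/3)*(157/3) - 2660 = -8164/9 - 2660 = -32104/9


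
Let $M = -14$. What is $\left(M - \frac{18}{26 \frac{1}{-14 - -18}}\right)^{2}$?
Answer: $\frac{47524}{169} \approx 281.21$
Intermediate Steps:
$\left(M - \frac{18}{26 \frac{1}{-14 - -18}}\right)^{2} = \left(-14 - \frac{18}{26 \frac{1}{-14 - -18}}\right)^{2} = \left(-14 - \frac{18}{26 \frac{1}{-14 + 18}}\right)^{2} = \left(-14 - \frac{18}{26 \cdot \frac{1}{4}}\right)^{2} = \left(-14 - \frac{18}{\frac{13}{2}}\right)^{2} = \left(-14 - \frac{36}{13}\right)^{2} = \left(- \frac{218}{13}\right)^{2} = \frac{47524}{169}$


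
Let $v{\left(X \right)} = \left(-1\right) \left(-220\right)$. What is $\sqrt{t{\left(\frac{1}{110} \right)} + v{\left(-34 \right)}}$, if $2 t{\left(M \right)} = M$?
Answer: $\frac{\sqrt{2662055}}{110} \approx 14.833$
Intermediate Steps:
$v{\left(X \right)} = 220$
$t{\left(M \right)} = \frac{M}{2}$
$\sqrt{t{\left(\frac{1}{110} \right)} + v{\left(-34 \right)}} = \sqrt{\frac{1}{2 \cdot 110} + 220} = \sqrt{\frac{1}{2} \cdot \frac{1}{110} + 220} = \sqrt{\frac{1}{220} + 220} = \sqrt{\frac{48401}{220}} = \frac{\sqrt{2662055}}{110}$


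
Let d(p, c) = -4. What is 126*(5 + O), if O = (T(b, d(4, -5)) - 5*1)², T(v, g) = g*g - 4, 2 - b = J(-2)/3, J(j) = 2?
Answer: 6804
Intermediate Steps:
b = 4/3 (b = 2 - 2/3 = 2 - 1*⅔ = 2 - ⅔ = 4/3 ≈ 1.3333)
T(v, g) = -4 + g² (T(v, g) = g² - 4 = -4 + g²)
O = 49 (O = ((-4 + (-4)²) - 5*1)² = ((-4 + 16) - 5)² = (12 - 5)² = 7² = 49)
126*(5 + O) = 126*(5 + 49) = 126*54 = 6804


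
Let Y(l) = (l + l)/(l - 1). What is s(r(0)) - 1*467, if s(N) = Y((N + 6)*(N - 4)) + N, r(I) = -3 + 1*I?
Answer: -5149/11 ≈ -468.09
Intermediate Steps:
r(I) = -3 + I
Y(l) = 2*l/(-1 + l) (Y(l) = (2*l)/(-1 + l) = 2*l/(-1 + l))
s(N) = N + 2*(-4 + N)*(6 + N)/(-1 + (-4 + N)*(6 + N)) (s(N) = 2*((N + 6)*(N - 4))/(-1 + (N + 6)*(N - 4)) + N = 2*((6 + N)*(-4 + N))/(-1 + (6 + N)*(-4 + N)) + N = 2*((-4 + N)*(6 + N))/(-1 + (-4 + N)*(6 + N)) + N = 2*(-4 + N)*(6 + N)/(-1 + (-4 + N)*(6 + N)) + N = N + 2*(-4 + N)*(6 + N)/(-1 + (-4 + N)*(6 + N)))
s(r(0)) - 1*467 = (-48 + (-3 + 0)**3 - 21*(-3 + 0) + 4*(-3 + 0)**2)/(-25 + (-3 + 0)**2 + 2*(-3 + 0)) - 1*467 = (-48 + (-3)**3 - 21*(-3) + 4*(-3)**2)/(-25 + (-3)**2 + 2*(-3)) - 467 = (-48 - 27 + 63 + 4*9)/(-25 + 9 - 6) - 467 = (-48 - 27 + 63 + 36)/(-22) - 467 = -1/22*24 - 467 = -12/11 - 467 = -5149/11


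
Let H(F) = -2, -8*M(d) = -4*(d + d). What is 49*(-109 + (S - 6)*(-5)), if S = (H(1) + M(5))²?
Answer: -6076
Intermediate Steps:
M(d) = d (M(d) = -(-1)*(d + d)/2 = -(-1)*2*d/2 = -(-1)*d = d)
S = 9 (S = (-2 + 5)² = 3² = 9)
49*(-109 + (S - 6)*(-5)) = 49*(-109 + (9 - 6)*(-5)) = 49*(-109 + 3*(-5)) = 49*(-109 - 15) = 49*(-124) = -6076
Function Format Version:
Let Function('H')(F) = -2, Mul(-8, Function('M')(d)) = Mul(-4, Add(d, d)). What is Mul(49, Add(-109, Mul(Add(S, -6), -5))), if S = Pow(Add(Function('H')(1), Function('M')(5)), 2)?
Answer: -6076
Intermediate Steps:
Function('M')(d) = d (Function('M')(d) = Mul(Rational(-1, 8), Mul(-4, Add(d, d))) = Mul(Rational(-1, 8), Mul(-4, Mul(2, d))) = Mul(Rational(-1, 8), Mul(-8, d)) = d)
S = 9 (S = Pow(Add(-2, 5), 2) = Pow(3, 2) = 9)
Mul(49, Add(-109, Mul(Add(S, -6), -5))) = Mul(49, Add(-109, Mul(Add(9, -6), -5))) = Mul(49, Add(-109, Mul(3, -5))) = Mul(49, Add(-109, -15)) = Mul(49, -124) = -6076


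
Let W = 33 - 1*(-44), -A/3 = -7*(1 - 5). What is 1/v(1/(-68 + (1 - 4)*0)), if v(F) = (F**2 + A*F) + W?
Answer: 4624/361761 ≈ 0.012782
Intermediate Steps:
A = -84 (A = -(-21)*(1 - 5) = -(-21)*(-4) = -3*28 = -84)
W = 77 (W = 33 + 44 = 77)
v(F) = 77 + F**2 - 84*F (v(F) = (F**2 - 84*F) + 77 = 77 + F**2 - 84*F)
1/v(1/(-68 + (1 - 4)*0)) = 1/(77 + (1/(-68 + (1 - 4)*0))**2 - 84/(-68 + (1 - 4)*0)) = 1/(77 + (1/(-68 - 3*0))**2 - 84/(-68 - 3*0)) = 1/(77 + (1/(-68 + 0))**2 - 84/(-68 + 0)) = 1/(77 + (1/(-68))**2 - 84/(-68)) = 1/(77 + (-1/68)**2 - 84*(-1/68)) = 1/(77 + 1/4624 + 21/17) = 1/(361761/4624) = 4624/361761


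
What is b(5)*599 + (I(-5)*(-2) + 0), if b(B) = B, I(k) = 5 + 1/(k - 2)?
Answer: 20897/7 ≈ 2985.3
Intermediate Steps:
I(k) = 5 + 1/(-2 + k)
b(5)*599 + (I(-5)*(-2) + 0) = 5*599 + (((-9 + 5*(-5))/(-2 - 5))*(-2) + 0) = 2995 + (((-9 - 25)/(-7))*(-2) + 0) = 2995 + (-⅐*(-34)*(-2) + 0) = 2995 + ((34/7)*(-2) + 0) = 2995 + (-68/7 + 0) = 2995 - 68/7 = 20897/7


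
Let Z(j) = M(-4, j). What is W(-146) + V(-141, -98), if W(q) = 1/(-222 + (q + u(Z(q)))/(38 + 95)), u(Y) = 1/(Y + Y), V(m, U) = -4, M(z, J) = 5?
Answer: -1188206/296719 ≈ -4.0045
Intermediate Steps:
Z(j) = 5
u(Y) = 1/(2*Y)
W(q) = 1/(-295259/1330 + q/133) (W(q) = 1/(-222 + (q + (½)/5)/(38 + 95)) = 1/(-222 + (q + (½)*(⅕))/133) = 1/(-222 + (q + ⅒)*(1/133)) = 1/(-222 + (⅒ + q)*(1/133)) = 1/(-222 + (1/1330 + q/133)) = 1/(-295259/1330 + q/133))
W(-146) + V(-141, -98) = 1330/(-295259 + 10*(-146)) - 4 = 1330/(-295259 - 1460) - 4 = 1330/(-296719) - 4 = 1330*(-1/296719) - 4 = -1330/296719 - 4 = -1188206/296719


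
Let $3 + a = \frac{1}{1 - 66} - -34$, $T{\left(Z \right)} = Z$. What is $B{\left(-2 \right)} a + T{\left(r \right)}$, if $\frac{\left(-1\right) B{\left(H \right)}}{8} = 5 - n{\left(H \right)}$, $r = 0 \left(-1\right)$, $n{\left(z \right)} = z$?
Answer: $- \frac{112784}{65} \approx -1735.1$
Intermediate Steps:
$r = 0$
$a = \frac{2014}{65}$ ($a = -3 + \left(\frac{1}{1 - 66} - -34\right) = -3 + \left(\frac{1}{-65} + 34\right) = -3 + \left(- \frac{1}{65} + 34\right) = -3 + \frac{2209}{65} = \frac{2014}{65} \approx 30.985$)
$B{\left(H \right)} = -40 + 8 H$ ($B{\left(H \right)} = - 8 \left(5 - H\right) = -40 + 8 H$)
$B{\left(-2 \right)} a + T{\left(r \right)} = \left(-40 + 8 \left(-2\right)\right) \frac{2014}{65} + 0 = \left(-40 - 16\right) \frac{2014}{65} + 0 = \left(-56\right) \frac{2014}{65} + 0 = - \frac{112784}{65} + 0 = - \frac{112784}{65}$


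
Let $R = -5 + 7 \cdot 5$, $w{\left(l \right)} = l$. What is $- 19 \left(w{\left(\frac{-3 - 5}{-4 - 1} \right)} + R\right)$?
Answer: $- \frac{3002}{5} \approx -600.4$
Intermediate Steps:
$R = 30$ ($R = -5 + 35 = 30$)
$- 19 \left(w{\left(\frac{-3 - 5}{-4 - 1} \right)} + R\right) = - 19 \left(\frac{-3 - 5}{-4 - 1} + 30\right) = - 19 \left(- \frac{8}{-5} + 30\right) = - 19 \left(\left(-8\right) \left(- \frac{1}{5}\right) + 30\right) = - 19 \left(\frac{8}{5} + 30\right) = \left(-19\right) \frac{158}{5} = - \frac{3002}{5}$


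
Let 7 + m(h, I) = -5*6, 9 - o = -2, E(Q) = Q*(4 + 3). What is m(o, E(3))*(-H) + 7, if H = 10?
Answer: 377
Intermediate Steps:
E(Q) = 7*Q (E(Q) = Q*7 = 7*Q)
o = 11 (o = 9 - 1*(-2) = 9 + 2 = 11)
m(h, I) = -37 (m(h, I) = -7 - 5*6 = -7 - 30 = -37)
m(o, E(3))*(-H) + 7 = -(-37)*10 + 7 = -37*(-10) + 7 = 370 + 7 = 377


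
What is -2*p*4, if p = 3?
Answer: -24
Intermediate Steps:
-2*p*4 = -2*3*4 = -6*4 = -24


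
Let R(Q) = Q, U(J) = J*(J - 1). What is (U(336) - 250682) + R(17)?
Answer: -138105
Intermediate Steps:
U(J) = J*(-1 + J)
(U(336) - 250682) + R(17) = (336*(-1 + 336) - 250682) + 17 = (336*335 - 250682) + 17 = (112560 - 250682) + 17 = -138122 + 17 = -138105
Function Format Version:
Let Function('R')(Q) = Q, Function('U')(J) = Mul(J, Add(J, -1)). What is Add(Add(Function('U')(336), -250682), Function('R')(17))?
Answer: -138105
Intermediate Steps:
Function('U')(J) = Mul(J, Add(-1, J))
Add(Add(Function('U')(336), -250682), Function('R')(17)) = Add(Add(Mul(336, Add(-1, 336)), -250682), 17) = Add(Add(Mul(336, 335), -250682), 17) = Add(Add(112560, -250682), 17) = Add(-138122, 17) = -138105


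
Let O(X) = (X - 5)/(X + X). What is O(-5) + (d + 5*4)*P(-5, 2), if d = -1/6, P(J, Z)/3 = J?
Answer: -593/2 ≈ -296.50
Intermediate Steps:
P(J, Z) = 3*J
d = -⅙ (d = -1*⅙ = -⅙ ≈ -0.16667)
O(X) = (-5 + X)/(2*X) (O(X) = (-5 + X)/((2*X)) = (-5 + X)*(1/(2*X)) = (-5 + X)/(2*X))
O(-5) + (d + 5*4)*P(-5, 2) = (½)*(-5 - 5)/(-5) + (-⅙ + 5*4)*(3*(-5)) = (½)*(-⅕)*(-10) + (-⅙ + 20)*(-15) = 1 + (119/6)*(-15) = 1 - 595/2 = -593/2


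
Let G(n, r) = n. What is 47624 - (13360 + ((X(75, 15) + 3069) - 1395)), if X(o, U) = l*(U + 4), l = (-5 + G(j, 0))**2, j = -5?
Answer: 30690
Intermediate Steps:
l = 100 (l = (-5 - 5)**2 = (-10)**2 = 100)
X(o, U) = 400 + 100*U (X(o, U) = 100*(U + 4) = 100*(4 + U) = 400 + 100*U)
47624 - (13360 + ((X(75, 15) + 3069) - 1395)) = 47624 - (13360 + (((400 + 100*15) + 3069) - 1395)) = 47624 - (13360 + (((400 + 1500) + 3069) - 1395)) = 47624 - (13360 + ((1900 + 3069) - 1395)) = 47624 - (13360 + (4969 - 1395)) = 47624 - (13360 + 3574) = 47624 - 1*16934 = 47624 - 16934 = 30690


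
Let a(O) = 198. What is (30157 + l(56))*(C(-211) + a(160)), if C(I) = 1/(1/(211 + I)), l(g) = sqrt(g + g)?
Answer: 5971086 + 792*sqrt(7) ≈ 5.9732e+6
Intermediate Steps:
l(g) = sqrt(2)*sqrt(g) (l(g) = sqrt(2*g) = sqrt(2)*sqrt(g))
C(I) = 211 + I
(30157 + l(56))*(C(-211) + a(160)) = (30157 + sqrt(2)*sqrt(56))*((211 - 211) + 198) = (30157 + sqrt(2)*(2*sqrt(14)))*(0 + 198) = (30157 + 4*sqrt(7))*198 = 5971086 + 792*sqrt(7)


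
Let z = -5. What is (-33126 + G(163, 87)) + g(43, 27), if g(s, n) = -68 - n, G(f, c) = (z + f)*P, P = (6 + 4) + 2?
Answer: -31325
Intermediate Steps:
P = 12 (P = 10 + 2 = 12)
G(f, c) = -60 + 12*f (G(f, c) = (-5 + f)*12 = -60 + 12*f)
(-33126 + G(163, 87)) + g(43, 27) = (-33126 + (-60 + 12*163)) + (-68 - 1*27) = (-33126 + (-60 + 1956)) + (-68 - 27) = (-33126 + 1896) - 95 = -31230 - 95 = -31325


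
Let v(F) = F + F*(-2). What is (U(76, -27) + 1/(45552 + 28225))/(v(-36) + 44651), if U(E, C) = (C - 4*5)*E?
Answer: -263531443/3296872799 ≈ -0.079934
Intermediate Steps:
v(F) = -F (v(F) = F - 2*F = -F)
U(E, C) = E*(-20 + C) (U(E, C) = (C - 20)*E = (-20 + C)*E = E*(-20 + C))
(U(76, -27) + 1/(45552 + 28225))/(v(-36) + 44651) = (76*(-20 - 27) + 1/(45552 + 28225))/(-1*(-36) + 44651) = (76*(-47) + 1/73777)/(36 + 44651) = (-3572 + 1/73777)/44687 = -263531443/73777*1/44687 = -263531443/3296872799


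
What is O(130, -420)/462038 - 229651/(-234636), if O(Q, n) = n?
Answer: 53004470809/54205374084 ≈ 0.97785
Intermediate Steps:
O(130, -420)/462038 - 229651/(-234636) = -420/462038 - 229651/(-234636) = -420*1/462038 - 229651*(-1/234636) = -210/231019 + 229651/234636 = 53004470809/54205374084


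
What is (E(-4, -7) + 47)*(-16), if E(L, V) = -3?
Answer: -704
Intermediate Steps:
(E(-4, -7) + 47)*(-16) = (-3 + 47)*(-16) = 44*(-16) = -704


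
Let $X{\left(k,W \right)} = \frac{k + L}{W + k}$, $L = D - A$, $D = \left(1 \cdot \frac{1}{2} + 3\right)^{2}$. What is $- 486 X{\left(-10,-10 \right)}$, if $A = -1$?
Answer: $\frac{3159}{40} \approx 78.975$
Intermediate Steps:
$D = \frac{49}{4}$ ($D = \left(1 \cdot \frac{1}{2} + 3\right)^{2} = \left(\frac{1}{2} + 3\right)^{2} = \left(\frac{7}{2}\right)^{2} = \frac{49}{4} \approx 12.25$)
$L = \frac{53}{4}$ ($L = \frac{49}{4} - -1 = \frac{49}{4} + 1 = \frac{53}{4} \approx 13.25$)
$X{\left(k,W \right)} = \frac{\frac{53}{4} + k}{W + k}$ ($X{\left(k,W \right)} = \frac{k + \frac{53}{4}}{W + k} = \frac{\frac{53}{4} + k}{W + k}$)
$- 486 X{\left(-10,-10 \right)} = - 486 \frac{\frac{53}{4} - 10}{-10 - 10} = - 486 \frac{1}{-20} \cdot \frac{13}{4} = - 486 \left(\left(- \frac{1}{20}\right) \frac{13}{4}\right) = \left(-486\right) \left(- \frac{13}{80}\right) = \frac{3159}{40}$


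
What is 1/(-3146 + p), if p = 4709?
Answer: 1/1563 ≈ 0.00063980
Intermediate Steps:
1/(-3146 + p) = 1/(-3146 + 4709) = 1/1563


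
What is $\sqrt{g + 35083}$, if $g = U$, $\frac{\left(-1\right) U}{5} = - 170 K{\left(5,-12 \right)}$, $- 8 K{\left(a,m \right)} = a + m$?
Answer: $\frac{3 \sqrt{15923}}{2} \approx 189.28$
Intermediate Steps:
$K{\left(a,m \right)} = - \frac{a}{8} - \frac{m}{8}$ ($K{\left(a,m \right)} = - \frac{a + m}{8} = - \frac{a}{8} - \frac{m}{8}$)
$U = \frac{2975}{4}$ ($U = - 5 \left(- 170 \left(\left(- \frac{1}{8}\right) 5 - - \frac{3}{2}\right)\right) = - 5 \left(- 170 \left(- \frac{5}{8} + \frac{3}{2}\right)\right) = - 5 \left(\left(-170\right) \frac{7}{8}\right) = \left(-5\right) \left(- \frac{595}{4}\right) = \frac{2975}{4} \approx 743.75$)
$g = \frac{2975}{4} \approx 743.75$
$\sqrt{g + 35083} = \sqrt{\frac{2975}{4} + 35083} = \sqrt{\frac{143307}{4}} = \frac{3 \sqrt{15923}}{2}$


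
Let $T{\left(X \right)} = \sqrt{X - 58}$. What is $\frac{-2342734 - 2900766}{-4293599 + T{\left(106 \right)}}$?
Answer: $\frac{22513486356500}{18434992372753} + \frac{20974000 \sqrt{3}}{18434992372753} \approx 1.2212$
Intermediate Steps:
$T{\left(X \right)} = \sqrt{-58 + X}$
$\frac{-2342734 - 2900766}{-4293599 + T{\left(106 \right)}} = \frac{-2342734 - 2900766}{-4293599 + \sqrt{-58 + 106}} = - \frac{5243500}{-4293599 + \sqrt{48}} = - \frac{5243500}{-4293599 + 4 \sqrt{3}}$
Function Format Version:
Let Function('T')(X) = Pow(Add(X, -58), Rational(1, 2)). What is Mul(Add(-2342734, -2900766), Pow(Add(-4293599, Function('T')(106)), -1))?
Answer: Add(Rational(22513486356500, 18434992372753), Mul(Rational(20974000, 18434992372753), Pow(3, Rational(1, 2)))) ≈ 1.2212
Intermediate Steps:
Function('T')(X) = Pow(Add(-58, X), Rational(1, 2))
Mul(Add(-2342734, -2900766), Pow(Add(-4293599, Function('T')(106)), -1)) = Mul(Add(-2342734, -2900766), Pow(Add(-4293599, Pow(Add(-58, 106), Rational(1, 2))), -1)) = Mul(-5243500, Pow(Add(-4293599, Pow(48, Rational(1, 2))), -1)) = Mul(-5243500, Pow(Add(-4293599, Mul(4, Pow(3, Rational(1, 2)))), -1))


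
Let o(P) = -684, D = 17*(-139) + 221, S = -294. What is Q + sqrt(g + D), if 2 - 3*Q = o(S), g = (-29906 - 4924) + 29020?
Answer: 686/3 + 4*I*sqrt(497) ≈ 228.67 + 89.174*I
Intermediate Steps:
D = -2142 (D = -2363 + 221 = -2142)
g = -5810 (g = -34830 + 29020 = -5810)
Q = 686/3 (Q = 2/3 - 1/3*(-684) = 2/3 + 228 = 686/3 ≈ 228.67)
Q + sqrt(g + D) = 686/3 + sqrt(-5810 - 2142) = 686/3 + sqrt(-7952) = 686/3 + 4*I*sqrt(497)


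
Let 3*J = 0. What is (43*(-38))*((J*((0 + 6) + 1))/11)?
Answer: 0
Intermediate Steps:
J = 0 (J = (1/3)*0 = 0)
(43*(-38))*((J*((0 + 6) + 1))/11) = (43*(-38))*((0*((0 + 6) + 1))/11) = -1634*0*(6 + 1)/11 = -1634*0*7/11 = -0/11 = -1634*0 = 0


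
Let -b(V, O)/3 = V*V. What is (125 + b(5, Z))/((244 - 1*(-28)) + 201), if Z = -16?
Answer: 50/473 ≈ 0.10571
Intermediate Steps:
b(V, O) = -3*V**2 (b(V, O) = -3*V*V = -3*V**2)
(125 + b(5, Z))/((244 - 1*(-28)) + 201) = (125 - 3*5**2)/((244 - 1*(-28)) + 201) = (125 - 3*25)/((244 + 28) + 201) = (125 - 75)/(272 + 201) = 50/473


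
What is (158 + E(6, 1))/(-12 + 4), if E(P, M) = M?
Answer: -159/8 ≈ -19.875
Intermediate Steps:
(158 + E(6, 1))/(-12 + 4) = (158 + 1)/(-12 + 4) = 159/(-8) = 159*(-⅛) = -159/8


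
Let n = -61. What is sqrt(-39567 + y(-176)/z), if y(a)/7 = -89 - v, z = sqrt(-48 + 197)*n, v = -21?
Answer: sqrt(-3268626744207 + 4326364*sqrt(149))/9089 ≈ 198.91*I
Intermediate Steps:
z = -61*sqrt(149) (z = sqrt(-48 + 197)*(-61) = sqrt(149)*(-61) = -61*sqrt(149) ≈ -744.60)
y(a) = -476 (y(a) = 7*(-89 - 1*(-21)) = 7*(-89 + 21) = 7*(-68) = -476)
sqrt(-39567 + y(-176)/z) = sqrt(-39567 - 476*(-sqrt(149)/9089)) = sqrt(-39567 - (-476)*sqrt(149)/9089) = sqrt(-39567 + 476*sqrt(149)/9089)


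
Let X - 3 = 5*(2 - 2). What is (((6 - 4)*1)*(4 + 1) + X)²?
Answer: 169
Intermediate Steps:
X = 3 (X = 3 + 5*(2 - 2) = 3 + 5*0 = 3 + 0 = 3)
(((6 - 4)*1)*(4 + 1) + X)² = (((6 - 4)*1)*(4 + 1) + 3)² = ((2*1)*5 + 3)² = (2*5 + 3)² = (10 + 3)² = 13² = 169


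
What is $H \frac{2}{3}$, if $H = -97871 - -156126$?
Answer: $\frac{116510}{3} \approx 38837.0$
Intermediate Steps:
$H = 58255$ ($H = -97871 + 156126 = 58255$)
$H \frac{2}{3} = 58255 \cdot \frac{2}{3} = \frac{116510}{3}$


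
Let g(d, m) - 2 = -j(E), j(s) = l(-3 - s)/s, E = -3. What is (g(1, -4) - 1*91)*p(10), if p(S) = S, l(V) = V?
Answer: -890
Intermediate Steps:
j(s) = (-3 - s)/s
g(d, m) = 2 (g(d, m) = 2 - (-3 - 1*(-3))/(-3) = 2 - (-1)*(-3 + 3)/3 = 2 - (-1)*0/3 = 2 - 1*0 = 2 + 0 = 2)
(g(1, -4) - 1*91)*p(10) = (2 - 1*91)*10 = (2 - 91)*10 = -89*10 = -890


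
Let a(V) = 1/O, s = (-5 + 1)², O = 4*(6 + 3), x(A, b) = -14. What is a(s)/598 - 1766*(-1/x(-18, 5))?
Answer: -19009217/150696 ≈ -126.14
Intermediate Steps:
O = 36 (O = 4*9 = 36)
s = 16 (s = (-4)² = 16)
a(V) = 1/36
a(s)/598 - 1766*(-1/x(-18, 5)) = (1/36)/598 - 1766/((-1*(-14))) = (1/36)*(1/598) - 1766/14 = 1/21528 - 1766*1/14 = 1/21528 - 883/7 = -19009217/150696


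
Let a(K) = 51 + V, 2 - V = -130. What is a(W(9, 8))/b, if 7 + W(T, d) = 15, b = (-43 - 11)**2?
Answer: 61/972 ≈ 0.062757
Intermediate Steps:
V = 132 (V = 2 - 1*(-130) = 2 + 130 = 132)
b = 2916 (b = (-54)**2 = 2916)
W(T, d) = 8 (W(T, d) = -7 + 15 = 8)
a(K) = 183 (a(K) = 51 + 132 = 183)
a(W(9, 8))/b = 183/2916 = 183*(1/2916) = 61/972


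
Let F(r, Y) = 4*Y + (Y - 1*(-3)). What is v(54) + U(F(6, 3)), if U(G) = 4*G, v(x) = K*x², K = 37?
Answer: 107964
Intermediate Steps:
F(r, Y) = 3 + 5*Y (F(r, Y) = 4*Y + (Y + 3) = 4*Y + (3 + Y) = 3 + 5*Y)
v(x) = 37*x²
v(54) + U(F(6, 3)) = 37*54² + 4*(3 + 5*3) = 37*2916 + 4*(3 + 15) = 107892 + 4*18 = 107892 + 72 = 107964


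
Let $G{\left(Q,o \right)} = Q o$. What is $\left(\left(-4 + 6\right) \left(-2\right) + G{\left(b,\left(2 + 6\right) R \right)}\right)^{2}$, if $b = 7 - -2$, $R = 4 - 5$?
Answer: $5776$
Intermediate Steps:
$R = -1$
$b = 9$ ($b = 7 + 2 = 9$)
$\left(\left(-4 + 6\right) \left(-2\right) + G{\left(b,\left(2 + 6\right) R \right)}\right)^{2} = \left(\left(-4 + 6\right) \left(-2\right) + 9 \left(2 + 6\right) \left(-1\right)\right)^{2} = \left(2 \left(-2\right) + 9 \cdot 8 \left(-1\right)\right)^{2} = \left(-4 + 9 \left(-8\right)\right)^{2} = \left(-4 - 72\right)^{2} = \left(-76\right)^{2} = 5776$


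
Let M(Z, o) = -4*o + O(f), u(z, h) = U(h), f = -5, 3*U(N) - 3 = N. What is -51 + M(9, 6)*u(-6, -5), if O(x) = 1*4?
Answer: -113/3 ≈ -37.667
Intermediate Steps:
U(N) = 1 + N/3
u(z, h) = 1 + h/3
O(x) = 4
M(Z, o) = 4 - 4*o (M(Z, o) = -4*o + 4 = 4 - 4*o)
-51 + M(9, 6)*u(-6, -5) = -51 + (4 - 4*6)*(1 + (⅓)*(-5)) = -51 + (4 - 24)*(1 - 5/3) = -51 - 20*(-⅔) = -51 + 40/3 = -113/3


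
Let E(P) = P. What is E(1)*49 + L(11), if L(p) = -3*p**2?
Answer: -314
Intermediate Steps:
E(1)*49 + L(11) = 1*49 - 3*11**2 = 49 - 3*121 = 49 - 363 = -314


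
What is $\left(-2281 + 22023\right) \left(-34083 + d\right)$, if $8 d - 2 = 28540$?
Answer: $- \frac{1204864131}{2} \approx -6.0243 \cdot 10^{8}$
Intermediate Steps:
$d = \frac{14271}{4}$ ($d = \frac{1}{4} + \frac{1}{8} \cdot 28540 = \frac{1}{4} + \frac{7135}{2} = \frac{14271}{4} \approx 3567.8$)
$\left(-2281 + 22023\right) \left(-34083 + d\right) = \left(-2281 + 22023\right) \left(-34083 + \frac{14271}{4}\right) = 19742 \left(- \frac{122061}{4}\right) = - \frac{1204864131}{2}$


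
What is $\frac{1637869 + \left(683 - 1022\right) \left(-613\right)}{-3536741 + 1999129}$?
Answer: $- \frac{461419}{384403} \approx -1.2004$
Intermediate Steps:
$\frac{1637869 + \left(683 - 1022\right) \left(-613\right)}{-3536741 + 1999129} = \frac{1637869 - -207807}{-1537612} = \left(1637869 + 207807\right) \left(- \frac{1}{1537612}\right) = 1845676 \left(- \frac{1}{1537612}\right) = - \frac{461419}{384403}$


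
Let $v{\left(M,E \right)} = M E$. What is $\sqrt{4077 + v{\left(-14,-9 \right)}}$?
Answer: $3 \sqrt{467} \approx 64.831$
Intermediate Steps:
$v{\left(M,E \right)} = E M$
$\sqrt{4077 + v{\left(-14,-9 \right)}} = \sqrt{4077 - -126} = \sqrt{4077 + 126} = \sqrt{4203} = 3 \sqrt{467}$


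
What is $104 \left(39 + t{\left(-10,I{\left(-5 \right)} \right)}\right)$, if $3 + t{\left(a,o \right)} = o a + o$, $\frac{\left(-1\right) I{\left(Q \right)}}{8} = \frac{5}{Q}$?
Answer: $-3744$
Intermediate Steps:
$I{\left(Q \right)} = - \frac{40}{Q}$ ($I{\left(Q \right)} = - 8 \frac{5}{Q} = - \frac{40}{Q}$)
$t{\left(a,o \right)} = -3 + o + a o$ ($t{\left(a,o \right)} = -3 + \left(o a + o\right) = -3 + \left(a o + o\right) = -3 + \left(o + a o\right) = -3 + o + a o$)
$104 \left(39 + t{\left(-10,I{\left(-5 \right)} \right)}\right) = 104 \left(39 - \left(3 - 8 + 10 \left(-40\right) \frac{1}{-5}\right)\right) = 104 \left(39 - \left(-5 + 10 \left(-40\right) \left(- \frac{1}{5}\right)\right)\right) = 104 \left(39 - 75\right) = 104 \left(-36\right) = -3744$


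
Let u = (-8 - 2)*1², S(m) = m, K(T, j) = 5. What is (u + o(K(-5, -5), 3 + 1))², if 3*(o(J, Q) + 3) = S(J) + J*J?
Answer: 9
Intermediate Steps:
u = -10 (u = -10*1 = -10)
o(J, Q) = -3 + J/3 + J²/3 (o(J, Q) = -3 + (J + J*J)/3 = -3 + (J + J²)/3 = -3 + (J/3 + J²/3) = -3 + J/3 + J²/3)
(u + o(K(-5, -5), 3 + 1))² = (-10 + (-3 + (⅓)*5 + (⅓)*5²))² = (-10 + (-3 + 5/3 + (⅓)*25))² = (-10 + (-3 + 5/3 + 25/3))² = (-10 + 7)² = (-3)² = 9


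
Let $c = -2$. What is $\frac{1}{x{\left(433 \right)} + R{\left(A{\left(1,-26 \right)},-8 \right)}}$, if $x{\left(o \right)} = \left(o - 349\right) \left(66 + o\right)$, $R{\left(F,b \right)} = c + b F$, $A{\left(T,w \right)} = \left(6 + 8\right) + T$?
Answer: $\frac{1}{41794} \approx 2.3927 \cdot 10^{-5}$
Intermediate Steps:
$A{\left(T,w \right)} = 14 + T$
$R{\left(F,b \right)} = -2 + F b$ ($R{\left(F,b \right)} = -2 + b F = -2 + F b$)
$x{\left(o \right)} = \left(-349 + o\right) \left(66 + o\right)$
$\frac{1}{x{\left(433 \right)} + R{\left(A{\left(1,-26 \right)},-8 \right)}} = \frac{1}{\left(-23034 + 433^{2} - 122539\right) + \left(-2 + \left(14 + 1\right) \left(-8\right)\right)} = \frac{1}{\left(-23034 + 187489 - 122539\right) + \left(-2 + 15 \left(-8\right)\right)} = \frac{1}{41916 - 122} = \frac{1}{41794}$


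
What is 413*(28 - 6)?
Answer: 9086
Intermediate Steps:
413*(28 - 6) = 413*22 = 9086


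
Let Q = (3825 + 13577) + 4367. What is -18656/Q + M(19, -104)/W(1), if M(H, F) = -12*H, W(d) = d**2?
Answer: -452908/1979 ≈ -228.86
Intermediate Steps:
Q = 21769 (Q = 17402 + 4367 = 21769)
-18656/Q + M(19, -104)/W(1) = -18656/21769 + (-12*19)/(1**2) = -18656*1/21769 - 228/1 = -1696/1979 - 228*1 = -1696/1979 - 228 = -452908/1979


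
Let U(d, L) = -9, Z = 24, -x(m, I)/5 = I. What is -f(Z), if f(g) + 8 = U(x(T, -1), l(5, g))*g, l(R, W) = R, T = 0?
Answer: 224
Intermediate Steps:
x(m, I) = -5*I
f(g) = -8 - 9*g
-f(Z) = -(-8 - 9*24) = -(-8 - 216) = -1*(-224) = 224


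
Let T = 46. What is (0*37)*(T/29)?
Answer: 0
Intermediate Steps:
(0*37)*(T/29) = (0*37)*(46/29) = 0*(46*(1/29)) = 0*(46/29) = 0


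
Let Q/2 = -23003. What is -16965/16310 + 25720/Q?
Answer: -119998499/75035786 ≈ -1.5992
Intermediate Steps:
Q = -46006 (Q = 2*(-23003) = -46006)
-16965/16310 + 25720/Q = -16965/16310 + 25720/(-46006) = -16965*1/16310 + 25720*(-1/46006) = -3393/3262 - 12860/23003 = -119998499/75035786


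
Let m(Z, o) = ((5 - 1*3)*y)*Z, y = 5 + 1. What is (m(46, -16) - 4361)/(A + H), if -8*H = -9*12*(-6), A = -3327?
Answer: 3809/3408 ≈ 1.1177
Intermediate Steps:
y = 6
H = -81 (H = -(-9*12)*(-6)/8 = -(-27)*(-6)/2 = -⅛*648 = -81)
m(Z, o) = 12*Z (m(Z, o) = ((5 - 1*3)*6)*Z = ((5 - 3)*6)*Z = (2*6)*Z = 12*Z)
(m(46, -16) - 4361)/(A + H) = (12*46 - 4361)/(-3327 - 81) = (552 - 4361)/(-3408) = -3809*(-1/3408) = 3809/3408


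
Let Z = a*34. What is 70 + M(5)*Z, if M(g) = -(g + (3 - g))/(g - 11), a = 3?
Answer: 121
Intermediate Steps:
Z = 102 (Z = 3*34 = 102)
M(g) = -3/(-11 + g)
70 + M(5)*Z = 70 - 3/(-11 + 5)*102 = 70 - 3/(-6)*102 = 70 - 3*(-⅙)*102 = 70 + (½)*102 = 70 + 51 = 121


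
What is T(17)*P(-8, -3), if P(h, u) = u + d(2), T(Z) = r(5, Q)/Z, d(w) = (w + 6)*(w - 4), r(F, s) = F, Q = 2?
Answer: -95/17 ≈ -5.5882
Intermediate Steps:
d(w) = (-4 + w)*(6 + w) (d(w) = (6 + w)*(-4 + w) = (-4 + w)*(6 + w))
T(Z) = 5/Z
P(h, u) = -16 + u (P(h, u) = u + (-24 + 2**2 + 2*2) = u + (-24 + 4 + 4) = u - 16 = -16 + u)
T(17)*P(-8, -3) = (5/17)*(-16 - 3) = (5*(1/17))*(-19) = (5/17)*(-19) = -95/17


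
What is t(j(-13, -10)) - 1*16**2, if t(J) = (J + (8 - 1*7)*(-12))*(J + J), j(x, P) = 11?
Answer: -278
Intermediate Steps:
t(J) = 2*J*(-12 + J) (t(J) = (J + (8 - 7)*(-12))*(2*J) = (J + 1*(-12))*(2*J) = (J - 12)*(2*J) = (-12 + J)*(2*J) = 2*J*(-12 + J))
t(j(-13, -10)) - 1*16**2 = 2*11*(-12 + 11) - 1*16**2 = 2*11*(-1) - 1*256 = -22 - 256 = -278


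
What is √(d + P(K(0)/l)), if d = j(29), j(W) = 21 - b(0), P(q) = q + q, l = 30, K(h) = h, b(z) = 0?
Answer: √21 ≈ 4.5826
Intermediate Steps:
P(q) = 2*q
j(W) = 21 (j(W) = 21 - 1*0 = 21 + 0 = 21)
d = 21
√(d + P(K(0)/l)) = √(21 + 2*(0/30)) = √(21 + 2*(0*(1/30))) = √(21 + 2*0) = √(21 + 0) = √21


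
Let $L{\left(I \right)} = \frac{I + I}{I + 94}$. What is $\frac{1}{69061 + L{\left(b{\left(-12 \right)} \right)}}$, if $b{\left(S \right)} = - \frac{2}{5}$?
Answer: $\frac{117}{8080136} \approx 1.448 \cdot 10^{-5}$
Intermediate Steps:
$b{\left(S \right)} = - \frac{2}{5}$ ($b{\left(S \right)} = \left(-2\right) \frac{1}{5} = - \frac{2}{5}$)
$L{\left(I \right)} = \frac{2 I}{94 + I}$
$\frac{1}{69061 + L{\left(b{\left(-12 \right)} \right)}} = \frac{1}{69061 + 2 \left(- \frac{2}{5}\right) \frac{1}{94 - \frac{2}{5}}} = \frac{1}{69061 + 2 \left(- \frac{2}{5}\right) \frac{1}{\frac{468}{5}}} = \frac{1}{69061 + 2 \left(- \frac{2}{5}\right) \frac{5}{468}} = \frac{1}{69061 - \frac{1}{117}} = \frac{1}{\frac{8080136}{117}} = \frac{117}{8080136}$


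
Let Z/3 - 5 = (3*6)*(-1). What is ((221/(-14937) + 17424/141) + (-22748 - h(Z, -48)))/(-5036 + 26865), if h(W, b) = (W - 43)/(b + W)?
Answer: -11811105987/11395371041 ≈ -1.0365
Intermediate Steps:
Z = -39 (Z = 15 + 3*((3*6)*(-1)) = 15 + 3*(18*(-1)) = 15 + 3*(-18) = 15 - 54 = -39)
h(W, b) = (-43 + W)/(W + b)
((221/(-14937) + 17424/141) + (-22748 - h(Z, -48)))/(-5036 + 26865) = ((221/(-14937) + 17424/141) + (-22748 - (-43 - 39)/(-39 - 48)))/(-5036 + 26865) = ((221*(-1/14937) + 17424*(1/141)) + (-22748 - (-82)/(-87)))/21829 = ((-17/1149 + 5808/47) + (-22748 - (-1)*(-82)/87))*(1/21829) = (6672593/54003 + (-22748 - 1*82/87))*(1/21829) = (6672593/54003 + (-22748 - 82/87))*(1/21829) = (6672593/54003 - 1979158/87)*(1/21829) = -11811105987/522029*1/21829 = -11811105987/11395371041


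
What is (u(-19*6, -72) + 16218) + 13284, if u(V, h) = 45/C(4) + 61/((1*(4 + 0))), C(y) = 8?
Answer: 236183/8 ≈ 29523.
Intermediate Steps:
u(V, h) = 167/8 (u(V, h) = 45/8 + 61/((1*(4 + 0))) = 45*(1/8) + 61/((1*4)) = 45/8 + 61/4 = 167/8)
(u(-19*6, -72) + 16218) + 13284 = (167/8 + 16218) + 13284 = 129911/8 + 13284 = 236183/8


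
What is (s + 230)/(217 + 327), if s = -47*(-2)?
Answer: 81/136 ≈ 0.59559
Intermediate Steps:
s = 94
(s + 230)/(217 + 327) = (94 + 230)/(217 + 327) = 324/544 = 324*(1/544) = 81/136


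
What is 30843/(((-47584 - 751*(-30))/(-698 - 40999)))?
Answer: 1286060571/25054 ≈ 51332.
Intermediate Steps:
30843/(((-47584 - 751*(-30))/(-698 - 40999))) = 30843/(((-47584 + 22530)/(-41697))) = 30843/((-25054*(-1/41697))) = 30843/(25054/41697) = 30843*(41697/25054) = 1286060571/25054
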